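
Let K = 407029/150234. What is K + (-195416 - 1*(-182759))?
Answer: -271586387/21462 ≈ -12654.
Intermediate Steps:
K = 58147/21462 (K = 407029*(1/150234) = 58147/21462 ≈ 2.7093)
K + (-195416 - 1*(-182759)) = 58147/21462 + (-195416 - 1*(-182759)) = 58147/21462 + (-195416 + 182759) = 58147/21462 - 12657 = -271586387/21462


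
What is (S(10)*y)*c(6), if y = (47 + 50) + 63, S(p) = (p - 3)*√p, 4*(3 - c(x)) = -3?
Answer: 4200*√10 ≈ 13282.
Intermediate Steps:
c(x) = 15/4 (c(x) = 3 - ¼*(-3) = 3 + ¾ = 15/4)
S(p) = √p*(-3 + p) (S(p) = (-3 + p)*√p = √p*(-3 + p))
y = 160 (y = 97 + 63 = 160)
(S(10)*y)*c(6) = ((√10*(-3 + 10))*160)*(15/4) = ((√10*7)*160)*(15/4) = ((7*√10)*160)*(15/4) = (1120*√10)*(15/4) = 4200*√10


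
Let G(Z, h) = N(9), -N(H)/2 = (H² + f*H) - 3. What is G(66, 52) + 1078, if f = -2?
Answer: 958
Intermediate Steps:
N(H) = 6 - 2*H² + 4*H (N(H) = -2*((H² - 2*H) - 3) = -2*(-3 + H² - 2*H) = 6 - 2*H² + 4*H)
G(Z, h) = -120 (G(Z, h) = 6 - 2*9² + 4*9 = 6 - 2*81 + 36 = 6 - 162 + 36 = -120)
G(66, 52) + 1078 = -120 + 1078 = 958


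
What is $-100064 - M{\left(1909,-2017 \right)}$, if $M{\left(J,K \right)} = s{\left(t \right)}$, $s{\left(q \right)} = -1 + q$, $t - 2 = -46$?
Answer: $-100019$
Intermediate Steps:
$t = -44$ ($t = 2 - 46 = -44$)
$M{\left(J,K \right)} = -45$ ($M{\left(J,K \right)} = -1 - 44 = -45$)
$-100064 - M{\left(1909,-2017 \right)} = -100064 - -45 = -100064 + 45 = -100019$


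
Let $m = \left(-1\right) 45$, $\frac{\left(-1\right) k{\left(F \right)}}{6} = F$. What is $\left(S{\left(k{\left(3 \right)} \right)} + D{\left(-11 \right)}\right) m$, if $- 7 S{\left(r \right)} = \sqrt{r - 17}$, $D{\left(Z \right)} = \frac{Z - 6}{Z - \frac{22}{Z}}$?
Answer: $-85 + \frac{45 i \sqrt{35}}{7} \approx -85.0 + 38.032 i$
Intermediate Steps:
$k{\left(F \right)} = - 6 F$
$D{\left(Z \right)} = \frac{-6 + Z}{Z - \frac{22}{Z}}$
$m = -45$
$S{\left(r \right)} = - \frac{\sqrt{-17 + r}}{7}$ ($S{\left(r \right)} = - \frac{\sqrt{r - 17}}{7} = - \frac{\sqrt{-17 + r}}{7}$)
$\left(S{\left(k{\left(3 \right)} \right)} + D{\left(-11 \right)}\right) m = \left(- \frac{\sqrt{-17 - 18}}{7} - \frac{11 \left(-6 - 11\right)}{-22 + \left(-11\right)^{2}}\right) \left(-45\right) = \left(- \frac{\sqrt{-17 - 18}}{7} - 11 \frac{1}{-22 + 121} \left(-17\right)\right) \left(-45\right) = \left(- \frac{\sqrt{-35}}{7} - 11 \cdot \frac{1}{99} \left(-17\right)\right) \left(-45\right) = \left(- \frac{i \sqrt{35}}{7} - \frac{1}{9} \left(-17\right)\right) \left(-45\right) = \left(- \frac{i \sqrt{35}}{7} + \frac{17}{9}\right) \left(-45\right) = \left(\frac{17}{9} - \frac{i \sqrt{35}}{7}\right) \left(-45\right) = -85 + \frac{45 i \sqrt{35}}{7}$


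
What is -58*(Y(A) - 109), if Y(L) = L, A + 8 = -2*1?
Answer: 6902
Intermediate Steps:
A = -10 (A = -8 - 2*1 = -8 - 2 = -10)
-58*(Y(A) - 109) = -58*(-10 - 109) = -58*(-119) = 6902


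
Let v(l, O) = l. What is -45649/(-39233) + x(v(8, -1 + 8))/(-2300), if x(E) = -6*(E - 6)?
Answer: 26365874/22558975 ≈ 1.1688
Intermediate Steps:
x(E) = 36 - 6*E (x(E) = -6*(-6 + E) = 36 - 6*E)
-45649/(-39233) + x(v(8, -1 + 8))/(-2300) = -45649/(-39233) + (36 - 6*8)/(-2300) = -45649*(-1/39233) + (36 - 48)*(-1/2300) = 45649/39233 - 12*(-1/2300) = 45649/39233 + 3/575 = 26365874/22558975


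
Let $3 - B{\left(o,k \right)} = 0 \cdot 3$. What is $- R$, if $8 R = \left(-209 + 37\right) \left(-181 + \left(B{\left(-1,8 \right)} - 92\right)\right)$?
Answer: $-5805$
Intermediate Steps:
$B{\left(o,k \right)} = 3$ ($B{\left(o,k \right)} = 3 - 0 \cdot 3 = 3 - 0 = 3 + 0 = 3$)
$R = 5805$ ($R = \frac{\left(-209 + 37\right) \left(-181 + \left(3 - 92\right)\right)}{8} = \frac{\left(-172\right) \left(-181 + \left(3 - 92\right)\right)}{8} = \frac{\left(-172\right) \left(-181 - 89\right)}{8} = \frac{\left(-172\right) \left(-270\right)}{8} = \frac{1}{8} \cdot 46440 = 5805$)
$- R = \left(-1\right) 5805 = -5805$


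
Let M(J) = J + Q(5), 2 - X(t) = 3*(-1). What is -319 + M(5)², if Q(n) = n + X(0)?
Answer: -94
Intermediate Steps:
X(t) = 5 (X(t) = 2 - 3*(-1) = 2 - 1*(-3) = 2 + 3 = 5)
Q(n) = 5 + n (Q(n) = n + 5 = 5 + n)
M(J) = 10 + J (M(J) = J + (5 + 5) = J + 10 = 10 + J)
-319 + M(5)² = -319 + (10 + 5)² = -319 + 15² = -319 + 225 = -94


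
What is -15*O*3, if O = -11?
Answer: 495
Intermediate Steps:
-15*O*3 = -15*(-11)*3 = 165*3 = 495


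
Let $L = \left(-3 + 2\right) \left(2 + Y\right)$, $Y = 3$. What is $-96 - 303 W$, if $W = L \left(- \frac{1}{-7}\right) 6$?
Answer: $\frac{8418}{7} \approx 1202.6$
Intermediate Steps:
$L = -5$ ($L = \left(-3 + 2\right) \left(2 + 3\right) = \left(-1\right) 5 = -5$)
$W = - \frac{30}{7}$ ($W = - 5 \left(- \frac{1}{-7}\right) 6 = - 5 \left(\left(-1\right) \left(- \frac{1}{7}\right)\right) 6 = \left(-5\right) \frac{1}{7} \cdot 6 = \left(- \frac{5}{7}\right) 6 = - \frac{30}{7} \approx -4.2857$)
$-96 - 303 W = -96 - - \frac{9090}{7} = -96 + \frac{9090}{7} = \frac{8418}{7}$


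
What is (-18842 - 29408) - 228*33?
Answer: -55774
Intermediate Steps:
(-18842 - 29408) - 228*33 = -48250 - 7524 = -55774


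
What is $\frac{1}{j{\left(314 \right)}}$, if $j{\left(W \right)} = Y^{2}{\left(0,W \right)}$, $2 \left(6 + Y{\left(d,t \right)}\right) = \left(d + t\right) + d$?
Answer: $\frac{1}{22801} \approx 4.3858 \cdot 10^{-5}$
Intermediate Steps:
$Y{\left(d,t \right)} = -6 + d + \frac{t}{2}$ ($Y{\left(d,t \right)} = -6 + \frac{\left(d + t\right) + d}{2} = -6 + \frac{t + 2 d}{2} = -6 + \left(d + \frac{t}{2}\right) = -6 + d + \frac{t}{2}$)
$j{\left(W \right)} = \left(-6 + \frac{W}{2}\right)^{2}$ ($j{\left(W \right)} = \left(-6 + 0 + \frac{W}{2}\right)^{2} = \left(-6 + \frac{W}{2}\right)^{2}$)
$\frac{1}{j{\left(314 \right)}} = \frac{1}{\frac{1}{4} \left(-12 + 314\right)^{2}} = \frac{1}{\frac{1}{4} \cdot 302^{2}} = \frac{1}{\frac{1}{4} \cdot 91204} = \frac{1}{22801}$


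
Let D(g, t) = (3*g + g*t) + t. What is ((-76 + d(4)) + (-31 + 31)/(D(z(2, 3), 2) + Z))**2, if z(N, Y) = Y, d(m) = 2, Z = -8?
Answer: 5476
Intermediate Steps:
D(g, t) = t + 3*g + g*t
((-76 + d(4)) + (-31 + 31)/(D(z(2, 3), 2) + Z))**2 = ((-76 + 2) + (-31 + 31)/((2 + 3*3 + 3*2) - 8))**2 = (-74 + 0/((2 + 9 + 6) - 8))**2 = (-74 + 0/(17 - 8))**2 = (-74 + 0/9)**2 = (-74 + 0*(1/9))**2 = (-74 + 0)**2 = (-74)**2 = 5476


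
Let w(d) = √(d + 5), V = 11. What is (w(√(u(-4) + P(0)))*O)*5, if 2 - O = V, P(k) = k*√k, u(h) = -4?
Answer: -45*√(5 + 2*I) ≈ -102.54 - 19.748*I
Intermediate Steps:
P(k) = k^(3/2)
O = -9 (O = 2 - 1*11 = 2 - 11 = -9)
w(d) = √(5 + d)
(w(√(u(-4) + P(0)))*O)*5 = (√(5 + √(-4 + 0^(3/2)))*(-9))*5 = (√(5 + √(-4 + 0))*(-9))*5 = (√(5 + √(-4))*(-9))*5 = (√(5 + 2*I)*(-9))*5 = -9*√(5 + 2*I)*5 = -45*√(5 + 2*I)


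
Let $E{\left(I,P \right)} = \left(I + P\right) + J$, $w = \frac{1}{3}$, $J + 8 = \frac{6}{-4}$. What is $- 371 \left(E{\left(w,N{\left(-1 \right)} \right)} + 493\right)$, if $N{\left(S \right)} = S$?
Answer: $- \frac{1074787}{6} \approx -1.7913 \cdot 10^{5}$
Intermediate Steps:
$J = - \frac{19}{2}$ ($J = -8 + \frac{6}{-4} = -8 + 6 \left(- \frac{1}{4}\right) = -8 - \frac{3}{2} = - \frac{19}{2} \approx -9.5$)
$w = \frac{1}{3} \approx 0.33333$
$E{\left(I,P \right)} = - \frac{19}{2} + I + P$ ($E{\left(I,P \right)} = \left(I + P\right) - \frac{19}{2} = - \frac{19}{2} + I + P$)
$- 371 \left(E{\left(w,N{\left(-1 \right)} \right)} + 493\right) = - 371 \left(\left(- \frac{19}{2} + \frac{1}{3} - 1\right) + 493\right) = - 371 \left(- \frac{61}{6} + 493\right) = \left(-371\right) \frac{2897}{6} = - \frac{1074787}{6}$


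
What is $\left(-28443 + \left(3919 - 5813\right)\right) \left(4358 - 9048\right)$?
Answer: $142280530$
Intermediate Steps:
$\left(-28443 + \left(3919 - 5813\right)\right) \left(4358 - 9048\right) = \left(-28443 + \left(3919 - 5813\right)\right) \left(-4690\right) = \left(-28443 - 1894\right) \left(-4690\right) = \left(-30337\right) \left(-4690\right) = 142280530$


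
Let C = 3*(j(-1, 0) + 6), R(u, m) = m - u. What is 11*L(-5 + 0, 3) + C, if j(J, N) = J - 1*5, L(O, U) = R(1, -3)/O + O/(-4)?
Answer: 451/20 ≈ 22.550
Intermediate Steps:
L(O, U) = -4/O - O/4 (L(O, U) = (-3 - 1*1)/O + O/(-4) = (-3 - 1)/O + O*(-1/4) = -4/O - O/4)
j(J, N) = -5 + J (j(J, N) = J - 5 = -5 + J)
C = 0 (C = 3*((-5 - 1) + 6) = 3*(-6 + 6) = 3*0 = 0)
11*L(-5 + 0, 3) + C = 11*(-4/(-5 + 0) - (-5 + 0)/4) + 0 = 11*(-4/(-5) - 1/4*(-5)) + 0 = 11*(-4*(-1/5) + 5/4) + 0 = 11*(4/5 + 5/4) + 0 = 11*(41/20) + 0 = 451/20 + 0 = 451/20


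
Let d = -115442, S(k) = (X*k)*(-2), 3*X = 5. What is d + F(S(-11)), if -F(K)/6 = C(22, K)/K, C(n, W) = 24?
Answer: -6349526/55 ≈ -1.1545e+5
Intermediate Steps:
X = 5/3 (X = (⅓)*5 = 5/3 ≈ 1.6667)
S(k) = -10*k/3 (S(k) = (5*k/3)*(-2) = -10*k/3)
F(K) = -144/K
d + F(S(-11)) = -115442 - 144/((-10/3*(-11))) = -115442 - 144/110/3 = -115442 - 144*3/110 = -115442 - 216/55 = -6349526/55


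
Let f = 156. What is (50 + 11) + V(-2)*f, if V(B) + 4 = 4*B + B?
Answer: -2123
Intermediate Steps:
V(B) = -4 + 5*B (V(B) = -4 + (4*B + B) = -4 + 5*B)
(50 + 11) + V(-2)*f = (50 + 11) + (-4 + 5*(-2))*156 = 61 + (-4 - 10)*156 = 61 - 14*156 = 61 - 2184 = -2123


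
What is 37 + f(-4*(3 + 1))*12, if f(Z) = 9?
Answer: 145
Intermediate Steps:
37 + f(-4*(3 + 1))*12 = 37 + 9*12 = 37 + 108 = 145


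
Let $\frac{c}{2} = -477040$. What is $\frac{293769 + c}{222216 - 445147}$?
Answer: $\frac{660311}{222931} \approx 2.962$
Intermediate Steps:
$c = -954080$ ($c = 2 \left(-477040\right) = -954080$)
$\frac{293769 + c}{222216 - 445147} = \frac{293769 - 954080}{222216 - 445147} = - \frac{660311}{-222931} = \left(-660311\right) \left(- \frac{1}{222931}\right) = \frac{660311}{222931}$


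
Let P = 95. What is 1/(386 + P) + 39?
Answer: 18760/481 ≈ 39.002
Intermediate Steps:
1/(386 + P) + 39 = 1/(386 + 95) + 39 = 1/481 + 39 = 18760/481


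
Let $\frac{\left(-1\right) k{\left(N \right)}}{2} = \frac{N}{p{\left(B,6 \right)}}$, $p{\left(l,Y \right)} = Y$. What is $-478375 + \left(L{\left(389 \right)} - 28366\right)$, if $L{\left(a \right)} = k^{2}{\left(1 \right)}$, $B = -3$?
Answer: $- \frac{4560668}{9} \approx -5.0674 \cdot 10^{5}$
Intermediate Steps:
$k{\left(N \right)} = - \frac{N}{3}$ ($k{\left(N \right)} = - 2 \frac{N}{6} = - \frac{N}{3}$)
$L{\left(a \right)} = \frac{1}{9}$ ($L{\left(a \right)} = \left(\left(- \frac{1}{3}\right) 1\right)^{2} = \left(- \frac{1}{3}\right)^{2} = \frac{1}{9}$)
$-478375 + \left(L{\left(389 \right)} - 28366\right) = -478375 + \left(\frac{1}{9} - 28366\right) = -478375 - \frac{255293}{9} = - \frac{4560668}{9}$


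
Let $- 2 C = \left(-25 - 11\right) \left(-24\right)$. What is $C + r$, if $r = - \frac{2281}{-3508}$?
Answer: $- \frac{1513175}{3508} \approx -431.35$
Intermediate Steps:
$C = -432$ ($C = - \frac{\left(-25 - 11\right) \left(-24\right)}{2} = - \frac{\left(-36\right) \left(-24\right)}{2} = \left(- \frac{1}{2}\right) 864 = -432$)
$r = \frac{2281}{3508}$ ($r = \left(-2281\right) \left(- \frac{1}{3508}\right) = \frac{2281}{3508} \approx 0.65023$)
$C + r = -432 + \frac{2281}{3508} = - \frac{1513175}{3508}$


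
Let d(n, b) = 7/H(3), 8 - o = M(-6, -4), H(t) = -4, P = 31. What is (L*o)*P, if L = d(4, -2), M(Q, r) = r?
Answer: -651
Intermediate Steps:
o = 12 (o = 8 - 1*(-4) = 8 + 4 = 12)
d(n, b) = -7/4 (d(n, b) = 7/(-4) = 7*(-¼) = -7/4)
L = -7/4 ≈ -1.7500
(L*o)*P = -7/4*12*31 = -21*31 = -651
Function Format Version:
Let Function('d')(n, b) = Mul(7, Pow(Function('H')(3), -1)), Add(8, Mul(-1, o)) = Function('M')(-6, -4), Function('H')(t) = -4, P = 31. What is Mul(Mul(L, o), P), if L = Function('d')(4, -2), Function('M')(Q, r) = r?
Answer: -651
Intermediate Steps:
o = 12 (o = Add(8, Mul(-1, -4)) = Add(8, 4) = 12)
Function('d')(n, b) = Rational(-7, 4) (Function('d')(n, b) = Mul(7, Pow(-4, -1)) = Mul(7, Rational(-1, 4)) = Rational(-7, 4))
L = Rational(-7, 4) ≈ -1.7500
Mul(Mul(L, o), P) = Mul(Mul(Rational(-7, 4), 12), 31) = Mul(-21, 31) = -651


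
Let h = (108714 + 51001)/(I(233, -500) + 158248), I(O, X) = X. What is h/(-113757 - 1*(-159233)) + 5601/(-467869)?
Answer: -40105437119513/3356374325469712 ≈ -0.011949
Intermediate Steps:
h = 159715/157748 (h = (108714 + 51001)/(-500 + 158248) = 159715/157748 ≈ 1.0125)
h/(-113757 - 1*(-159233)) + 5601/(-467869) = 159715/(157748*(-113757 - 1*(-159233))) + 5601/(-467869) = 159715/(157748*(-113757 + 159233)) + 5601*(-1/467869) = (159715/157748)/45476 - 5601/467869 = (159715/157748)*(1/45476) - 5601/467869 = 159715/7173748048 - 5601/467869 = -40105437119513/3356374325469712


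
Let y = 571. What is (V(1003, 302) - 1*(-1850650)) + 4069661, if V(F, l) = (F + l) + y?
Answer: 5922187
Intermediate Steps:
V(F, l) = 571 + F + l (V(F, l) = (F + l) + 571 = 571 + F + l)
(V(1003, 302) - 1*(-1850650)) + 4069661 = ((571 + 1003 + 302) - 1*(-1850650)) + 4069661 = (1876 + 1850650) + 4069661 = 1852526 + 4069661 = 5922187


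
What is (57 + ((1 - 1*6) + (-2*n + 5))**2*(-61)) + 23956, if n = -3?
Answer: 21817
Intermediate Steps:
(57 + ((1 - 1*6) + (-2*n + 5))**2*(-61)) + 23956 = (57 + ((1 - 1*6) + (-2*(-3) + 5))**2*(-61)) + 23956 = (57 + ((1 - 6) + (6 + 5))**2*(-61)) + 23956 = (57 + (-5 + 11)**2*(-61)) + 23956 = (57 + 6**2*(-61)) + 23956 = (57 + 36*(-61)) + 23956 = (57 - 2196) + 23956 = -2139 + 23956 = 21817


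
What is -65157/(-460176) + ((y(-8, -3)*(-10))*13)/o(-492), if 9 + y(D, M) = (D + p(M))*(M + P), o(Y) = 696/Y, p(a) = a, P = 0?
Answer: 9811582171/4448368 ≈ 2205.7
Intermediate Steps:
y(D, M) = -9 + M*(D + M) (y(D, M) = -9 + (D + M)*(M + 0) = -9 + (D + M)*M = -9 + M*(D + M))
-65157/(-460176) + ((y(-8, -3)*(-10))*13)/o(-492) = -65157/(-460176) + (((-9 + (-3)**2 - 8*(-3))*(-10))*13)/((696/(-492))) = -65157*(-1/460176) + (((-9 + 9 + 24)*(-10))*13)/((696*(-1/492))) = 21719/153392 + ((24*(-10))*13)/(-58/41) = 21719/153392 - 240*13*(-41/58) = 21719/153392 - 3120*(-41/58) = 21719/153392 + 63960/29 = 9811582171/4448368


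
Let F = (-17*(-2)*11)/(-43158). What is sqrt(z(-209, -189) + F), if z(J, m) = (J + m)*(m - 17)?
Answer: sqrt(38177973887835)/21579 ≈ 286.34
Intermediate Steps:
z(J, m) = (-17 + m)*(J + m) (z(J, m) = (J + m)*(-17 + m) = (-17 + m)*(J + m))
F = -187/21579 (F = (34*11)*(-1/43158) = 374*(-1/43158) = -187/21579 ≈ -0.0086658)
sqrt(z(-209, -189) + F) = sqrt(((-189)**2 - 17*(-209) - 17*(-189) - 209*(-189)) - 187/21579) = sqrt((35721 + 3553 + 3213 + 39501) - 187/21579) = sqrt(81988 - 187/21579) = sqrt(1769218865/21579) = sqrt(38177973887835)/21579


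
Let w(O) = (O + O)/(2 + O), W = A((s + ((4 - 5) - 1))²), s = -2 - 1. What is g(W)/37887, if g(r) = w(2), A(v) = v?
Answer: 1/37887 ≈ 2.6394e-5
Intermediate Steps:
s = -3
W = 25 (W = (-3 + ((4 - 5) - 1))² = (-3 + (-1 - 1))² = (-3 - 2)² = (-5)² = 25)
w(O) = 2*O/(2 + O) (w(O) = (2*O)/(2 + O) = 2*O/(2 + O))
g(r) = 1 (g(r) = 2*2/(2 + 2) = 2*2/4 = 2*2*(¼) = 1)
g(W)/37887 = 1/37887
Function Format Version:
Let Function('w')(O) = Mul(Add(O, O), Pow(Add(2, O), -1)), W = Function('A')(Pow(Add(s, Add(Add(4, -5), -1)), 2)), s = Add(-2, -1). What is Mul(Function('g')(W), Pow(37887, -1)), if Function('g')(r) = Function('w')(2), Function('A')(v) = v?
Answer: Rational(1, 37887) ≈ 2.6394e-5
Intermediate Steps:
s = -3
W = 25 (W = Pow(Add(-3, Add(Add(4, -5), -1)), 2) = Pow(Add(-3, Add(-1, -1)), 2) = Pow(Add(-3, -2), 2) = Pow(-5, 2) = 25)
Function('w')(O) = Mul(2, O, Pow(Add(2, O), -1)) (Function('w')(O) = Mul(Mul(2, O), Pow(Add(2, O), -1)) = Mul(2, O, Pow(Add(2, O), -1)))
Function('g')(r) = 1 (Function('g')(r) = Mul(2, 2, Pow(Add(2, 2), -1)) = Mul(2, 2, Pow(4, -1)) = Mul(2, 2, Rational(1, 4)) = 1)
Mul(Function('g')(W), Pow(37887, -1)) = Mul(1, Pow(37887, -1)) = Mul(1, Rational(1, 37887)) = Rational(1, 37887)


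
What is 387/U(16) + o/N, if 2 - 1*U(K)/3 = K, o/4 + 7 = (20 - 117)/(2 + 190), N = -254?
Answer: -776297/85344 ≈ -9.0961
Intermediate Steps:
o = -1441/48 (o = -28 + 4*((20 - 117)/(2 + 190)) = -28 + 4*(-97/192) = -28 - 97/48 = -1441/48 ≈ -30.021)
U(K) = 6 - 3*K
387/U(16) + o/N = 387/(6 - 3*16) - 1441/48/(-254) = 387/(6 - 48) - 1441/48*(-1/254) = 387/(-42) + 1441/12192 = 387*(-1/42) + 1441/12192 = -129/14 + 1441/12192 = -776297/85344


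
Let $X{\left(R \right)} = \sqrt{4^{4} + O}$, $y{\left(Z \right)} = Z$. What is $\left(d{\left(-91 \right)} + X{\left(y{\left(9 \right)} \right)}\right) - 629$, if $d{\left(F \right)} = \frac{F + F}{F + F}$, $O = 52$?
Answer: $-628 + 2 \sqrt{77} \approx -610.45$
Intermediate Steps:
$d{\left(F \right)} = 1$ ($d{\left(F \right)} = \frac{2 F}{2 F} = 2 F \frac{1}{2 F} = 1$)
$X{\left(R \right)} = 2 \sqrt{77}$ ($X{\left(R \right)} = \sqrt{4^{4} + 52} = \sqrt{256 + 52} = \sqrt{308} = 2 \sqrt{77}$)
$\left(d{\left(-91 \right)} + X{\left(y{\left(9 \right)} \right)}\right) - 629 = \left(1 + 2 \sqrt{77}\right) - 629 = -628 + 2 \sqrt{77}$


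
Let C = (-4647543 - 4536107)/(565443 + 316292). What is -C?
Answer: 1836730/176347 ≈ 10.415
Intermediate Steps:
C = -1836730/176347 (C = -9183650/881735 = -9183650*1/881735 = -1836730/176347 ≈ -10.415)
-C = -1*(-1836730/176347) = 1836730/176347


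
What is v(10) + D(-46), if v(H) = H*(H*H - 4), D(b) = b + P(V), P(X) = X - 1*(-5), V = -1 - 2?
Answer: 916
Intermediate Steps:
V = -3
P(X) = 5 + X (P(X) = X + 5 = 5 + X)
D(b) = 2 + b (D(b) = b + (5 - 3) = b + 2 = 2 + b)
v(H) = H*(-4 + H**2) (v(H) = H*(H**2 - 4) = H*(-4 + H**2))
v(10) + D(-46) = 10*(-4 + 10**2) + (2 - 46) = 10*(-4 + 100) - 44 = 10*96 - 44 = 960 - 44 = 916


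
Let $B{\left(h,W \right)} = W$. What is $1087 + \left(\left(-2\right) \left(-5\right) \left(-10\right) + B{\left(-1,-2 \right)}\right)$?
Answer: $985$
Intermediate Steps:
$1087 + \left(\left(-2\right) \left(-5\right) \left(-10\right) + B{\left(-1,-2 \right)}\right) = 1087 + \left(\left(-2\right) \left(-5\right) \left(-10\right) - 2\right) = 1087 + \left(10 \left(-10\right) - 2\right) = 1087 - 102 = 985$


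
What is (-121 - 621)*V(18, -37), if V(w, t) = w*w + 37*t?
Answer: 775390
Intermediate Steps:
V(w, t) = w**2 + 37*t
(-121 - 621)*V(18, -37) = (-121 - 621)*(18**2 + 37*(-37)) = -742*(324 - 1369) = -742*(-1045) = 775390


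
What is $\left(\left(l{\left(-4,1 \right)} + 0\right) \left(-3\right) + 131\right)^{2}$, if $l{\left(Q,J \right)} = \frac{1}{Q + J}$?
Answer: $17424$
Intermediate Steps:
$l{\left(Q,J \right)} = \frac{1}{J + Q}$
$\left(\left(l{\left(-4,1 \right)} + 0\right) \left(-3\right) + 131\right)^{2} = \left(\left(\frac{1}{1 - 4} + 0\right) \left(-3\right) + 131\right)^{2} = \left(\left(\frac{1}{-3} + 0\right) \left(-3\right) + 131\right)^{2} = \left(\left(- \frac{1}{3} + 0\right) \left(-3\right) + 131\right)^{2} = \left(\left(- \frac{1}{3}\right) \left(-3\right) + 131\right)^{2} = \left(1 + 131\right)^{2} = 132^{2} = 17424$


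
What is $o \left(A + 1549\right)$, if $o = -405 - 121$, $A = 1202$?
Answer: $-1447026$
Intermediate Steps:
$o = -526$ ($o = -405 - 121 = -526$)
$o \left(A + 1549\right) = - 526 \left(1202 + 1549\right) = \left(-526\right) 2751 = -1447026$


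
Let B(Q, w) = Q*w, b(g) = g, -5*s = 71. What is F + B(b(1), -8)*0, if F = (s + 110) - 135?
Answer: -196/5 ≈ -39.200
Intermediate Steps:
s = -71/5 (s = -⅕*71 = -71/5 ≈ -14.200)
F = -196/5 (F = (-71/5 + 110) - 135 = 479/5 - 135 = -196/5 ≈ -39.200)
F + B(b(1), -8)*0 = -196/5 + (1*(-8))*0 = -196/5 - 8*0 = -196/5 + 0 = -196/5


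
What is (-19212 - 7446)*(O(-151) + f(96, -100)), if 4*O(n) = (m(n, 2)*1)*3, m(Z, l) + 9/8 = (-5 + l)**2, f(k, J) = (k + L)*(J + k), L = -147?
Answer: -89530893/16 ≈ -5.5957e+6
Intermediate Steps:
f(k, J) = (-147 + k)*(J + k) (f(k, J) = (k - 147)*(J + k) = (-147 + k)*(J + k))
m(Z, l) = -9/8 + (-5 + l)**2
O(n) = 189/32 (O(n) = (((-9/8 + (-5 + 2)**2)*1)*3)/4 = (((-9/8 + (-3)**2)*1)*3)/4 = (((-9/8 + 9)*1)*3)/4 = (((63/8)*1)*3)/4 = ((63/8)*3)/4 = (1/4)*(189/8) = 189/32)
(-19212 - 7446)*(O(-151) + f(96, -100)) = (-19212 - 7446)*(189/32 + (96**2 - 147*(-100) - 147*96 - 100*96)) = -26658*(189/32 + (9216 + 14700 - 14112 - 9600)) = -26658*(189/32 + 204) = -26658*6717/32 = -89530893/16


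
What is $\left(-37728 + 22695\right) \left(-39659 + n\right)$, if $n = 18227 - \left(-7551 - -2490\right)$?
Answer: $246105243$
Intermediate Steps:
$n = 23288$ ($n = 18227 - \left(-7551 + 2490\right) = 18227 - -5061 = 18227 + 5061 = 23288$)
$\left(-37728 + 22695\right) \left(-39659 + n\right) = \left(-37728 + 22695\right) \left(-39659 + 23288\right) = \left(-15033\right) \left(-16371\right) = 246105243$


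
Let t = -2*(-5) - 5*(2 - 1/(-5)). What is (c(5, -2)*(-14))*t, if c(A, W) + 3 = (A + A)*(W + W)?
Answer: -602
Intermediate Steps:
t = -1 (t = 10 - 5*(2 - 1*(-⅕)) = 10 - 5*(2 + ⅕) = 10 - 5*11/5 = 10 - 11 = -1)
c(A, W) = -3 + 4*A*W (c(A, W) = -3 + (A + A)*(W + W) = -3 + (2*A)*(2*W) = -3 + 4*A*W)
(c(5, -2)*(-14))*t = ((-3 + 4*5*(-2))*(-14))*(-1) = ((-3 - 40)*(-14))*(-1) = -43*(-14)*(-1) = 602*(-1) = -602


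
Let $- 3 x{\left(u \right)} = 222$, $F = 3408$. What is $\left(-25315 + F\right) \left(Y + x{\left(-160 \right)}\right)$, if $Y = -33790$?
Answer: $741858648$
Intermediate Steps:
$x{\left(u \right)} = -74$ ($x{\left(u \right)} = \left(- \frac{1}{3}\right) 222 = -74$)
$\left(-25315 + F\right) \left(Y + x{\left(-160 \right)}\right) = \left(-25315 + 3408\right) \left(-33790 - 74\right) = \left(-21907\right) \left(-33864\right) = 741858648$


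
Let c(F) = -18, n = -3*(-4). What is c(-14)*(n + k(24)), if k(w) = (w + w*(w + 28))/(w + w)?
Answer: -693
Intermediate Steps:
n = 12
k(w) = (w + w*(28 + w))/(2*w) (k(w) = (w + w*(28 + w))/((2*w)) = (w + w*(28 + w))*(1/(2*w)) = (w + w*(28 + w))/(2*w))
c(-14)*(n + k(24)) = -18*(12 + (29/2 + (½)*24)) = -18*(12 + (29/2 + 12)) = -18*(12 + 53/2) = -18*77/2 = -693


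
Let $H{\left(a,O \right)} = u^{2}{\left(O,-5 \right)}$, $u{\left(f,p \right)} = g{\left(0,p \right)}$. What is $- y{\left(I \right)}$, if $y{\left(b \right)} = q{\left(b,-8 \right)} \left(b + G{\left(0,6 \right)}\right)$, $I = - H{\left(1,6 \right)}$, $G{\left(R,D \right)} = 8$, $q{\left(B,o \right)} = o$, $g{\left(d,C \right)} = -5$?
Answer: $-136$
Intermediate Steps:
$u{\left(f,p \right)} = -5$
$H{\left(a,O \right)} = 25$ ($H{\left(a,O \right)} = \left(-5\right)^{2} = 25$)
$I = -25$ ($I = \left(-1\right) 25 = -25$)
$y{\left(b \right)} = -64 - 8 b$ ($y{\left(b \right)} = - 8 \left(b + 8\right) = - 8 \left(8 + b\right) = -64 - 8 b$)
$- y{\left(I \right)} = - (-64 - -200) = - (-64 + 200) = \left(-1\right) 136 = -136$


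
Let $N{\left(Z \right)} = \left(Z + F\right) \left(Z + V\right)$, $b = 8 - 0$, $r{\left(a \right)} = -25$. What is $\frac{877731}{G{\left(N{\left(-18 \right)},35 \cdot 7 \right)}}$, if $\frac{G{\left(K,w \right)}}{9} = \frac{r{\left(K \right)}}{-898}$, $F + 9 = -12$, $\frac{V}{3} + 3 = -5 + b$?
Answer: $\frac{262734146}{75} \approx 3.5031 \cdot 10^{6}$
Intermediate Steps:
$b = 8$ ($b = 8 + 0 = 8$)
$V = 0$ ($V = -9 + 3 \left(-5 + 8\right) = -9 + 3 \cdot 3 = -9 + 9 = 0$)
$F = -21$ ($F = -9 - 12 = -21$)
$N{\left(Z \right)} = Z \left(-21 + Z\right)$ ($N{\left(Z \right)} = \left(Z - 21\right) \left(Z + 0\right) = \left(-21 + Z\right) Z = Z \left(-21 + Z\right)$)
$G{\left(K,w \right)} = \frac{225}{898}$ ($G{\left(K,w \right)} = 9 \left(- \frac{25}{-898}\right) = 9 \left(\left(-25\right) \left(- \frac{1}{898}\right)\right) = 9 \cdot \frac{25}{898} = \frac{225}{898}$)
$\frac{877731}{G{\left(N{\left(-18 \right)},35 \cdot 7 \right)}} = \frac{877731}{\frac{225}{898}} = 877731 \cdot \frac{898}{225} = \frac{262734146}{75}$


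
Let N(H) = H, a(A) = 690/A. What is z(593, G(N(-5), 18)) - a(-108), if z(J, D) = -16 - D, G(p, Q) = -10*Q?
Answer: 3067/18 ≈ 170.39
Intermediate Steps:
z(593, G(N(-5), 18)) - a(-108) = (-16 - (-10)*18) - 690/(-108) = (-16 - 1*(-180)) - 690*(-1)/108 = (-16 + 180) - 1*(-115/18) = 164 + 115/18 = 3067/18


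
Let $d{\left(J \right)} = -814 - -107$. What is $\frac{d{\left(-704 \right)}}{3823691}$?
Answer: $- \frac{707}{3823691} \approx -0.0001849$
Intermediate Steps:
$d{\left(J \right)} = -707$ ($d{\left(J \right)} = -814 + 107 = -707$)
$\frac{d{\left(-704 \right)}}{3823691} = - \frac{707}{3823691}$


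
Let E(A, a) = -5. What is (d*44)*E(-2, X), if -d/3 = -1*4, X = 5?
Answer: -2640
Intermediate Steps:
d = 12 (d = -(-3)*4 = -3*(-4) = 12)
(d*44)*E(-2, X) = (12*44)*(-5) = 528*(-5) = -2640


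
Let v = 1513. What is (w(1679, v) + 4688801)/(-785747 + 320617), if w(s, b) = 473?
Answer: -2344637/232565 ≈ -10.082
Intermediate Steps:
(w(1679, v) + 4688801)/(-785747 + 320617) = (473 + 4688801)/(-785747 + 320617) = 4689274/(-465130) = 4689274*(-1/465130) = -2344637/232565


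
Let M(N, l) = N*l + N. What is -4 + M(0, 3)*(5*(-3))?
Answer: -4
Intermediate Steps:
M(N, l) = N + N*l
-4 + M(0, 3)*(5*(-3)) = -4 + (0*(1 + 3))*(5*(-3)) = -4 + (0*4)*(-15) = -4 + 0*(-15) = -4 + 0 = -4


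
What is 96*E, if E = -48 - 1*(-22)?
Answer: -2496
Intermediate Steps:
E = -26 (E = -48 + 22 = -26)
96*E = 96*(-26) = -2496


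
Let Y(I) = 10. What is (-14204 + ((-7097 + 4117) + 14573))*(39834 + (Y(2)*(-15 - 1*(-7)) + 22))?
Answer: -103855136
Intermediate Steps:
(-14204 + ((-7097 + 4117) + 14573))*(39834 + (Y(2)*(-15 - 1*(-7)) + 22)) = (-14204 + ((-7097 + 4117) + 14573))*(39834 + (10*(-15 - 1*(-7)) + 22)) = (-14204 + (-2980 + 14573))*(39834 + (10*(-15 + 7) + 22)) = (-14204 + 11593)*(39834 + (10*(-8) + 22)) = -2611*(39834 + (-80 + 22)) = -2611*(39834 - 58) = -2611*39776 = -103855136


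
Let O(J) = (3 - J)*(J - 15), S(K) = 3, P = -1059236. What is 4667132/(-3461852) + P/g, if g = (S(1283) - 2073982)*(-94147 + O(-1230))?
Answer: -985638113181474123/731098344764620316 ≈ -1.3482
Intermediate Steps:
O(J) = (-15 + J)*(3 - J) (O(J) = (3 - J)*(-15 + J) = (-15 + J)*(3 - J))
g = 3378992954128 (g = (3 - 2073982)*(-94147 + (-45 - 1*(-1230)**2 + 18*(-1230))) = -2073979*(-94147 + (-45 - 1*1512900 - 22140)) = -2073979*(-94147 + (-45 - 1512900 - 22140)) = -2073979*(-94147 - 1535085) = -2073979*(-1629232) = 3378992954128)
4667132/(-3461852) + P/g = 4667132/(-3461852) - 1059236/3378992954128 = 4667132*(-1/3461852) - 1059236*1/3378992954128 = -1166783/865463 - 264809/844748238532 = -985638113181474123/731098344764620316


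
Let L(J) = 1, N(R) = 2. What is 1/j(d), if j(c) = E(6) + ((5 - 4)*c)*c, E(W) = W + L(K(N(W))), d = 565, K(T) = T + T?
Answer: 1/319232 ≈ 3.1325e-6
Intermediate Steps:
K(T) = 2*T
E(W) = 1 + W (E(W) = W + 1 = 1 + W)
j(c) = 7 + c² (j(c) = (1 + 6) + ((5 - 4)*c)*c = 7 + (1*c)*c = 7 + c*c = 7 + c²)
1/j(d) = 1/(7 + 565²) = 1/(7 + 319225) = 1/319232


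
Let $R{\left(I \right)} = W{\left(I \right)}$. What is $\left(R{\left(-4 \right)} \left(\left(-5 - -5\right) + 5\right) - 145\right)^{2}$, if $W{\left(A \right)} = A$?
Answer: $27225$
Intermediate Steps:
$R{\left(I \right)} = I$
$\left(R{\left(-4 \right)} \left(\left(-5 - -5\right) + 5\right) - 145\right)^{2} = \left(- 4 \left(\left(-5 - -5\right) + 5\right) - 145\right)^{2} = \left(- 4 \left(\left(-5 + 5\right) + 5\right) - 145\right)^{2} = \left(- 4 \left(0 + 5\right) - 145\right)^{2} = \left(\left(-4\right) 5 - 145\right)^{2} = \left(-20 - 145\right)^{2} = \left(-165\right)^{2} = 27225$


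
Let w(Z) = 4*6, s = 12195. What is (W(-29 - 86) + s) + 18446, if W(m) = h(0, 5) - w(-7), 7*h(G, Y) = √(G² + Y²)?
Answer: 214324/7 ≈ 30618.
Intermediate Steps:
h(G, Y) = √(G² + Y²)/7
w(Z) = 24
W(m) = -163/7 (W(m) = √(0² + 5²)/7 - 1*24 = √(0 + 25)/7 - 24 = √25/7 - 24 = (⅐)*5 - 24 = 5/7 - 24 = -163/7)
(W(-29 - 86) + s) + 18446 = (-163/7 + 12195) + 18446 = 85202/7 + 18446 = 214324/7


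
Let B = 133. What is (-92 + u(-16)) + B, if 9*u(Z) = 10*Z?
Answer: 209/9 ≈ 23.222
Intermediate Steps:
u(Z) = 10*Z/9 (u(Z) = (10*Z)/9 = 10*Z/9)
(-92 + u(-16)) + B = (-92 + (10/9)*(-16)) + 133 = (-92 - 160/9) + 133 = -988/9 + 133 = 209/9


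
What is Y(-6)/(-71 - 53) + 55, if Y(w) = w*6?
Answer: 1714/31 ≈ 55.290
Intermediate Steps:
Y(w) = 6*w
Y(-6)/(-71 - 53) + 55 = (6*(-6))/(-71 - 53) + 55 = -36/(-124) + 55 = -1/124*(-36) + 55 = 9/31 + 55 = 1714/31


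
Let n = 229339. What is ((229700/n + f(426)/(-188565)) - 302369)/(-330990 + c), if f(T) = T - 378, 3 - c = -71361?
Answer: 4358665798015729/3742535491235970 ≈ 1.1646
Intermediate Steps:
c = 71364 (c = 3 - 1*(-71361) = 3 + 71361 = 71364)
f(T) = -378 + T
((229700/n + f(426)/(-188565)) - 302369)/(-330990 + c) = ((229700/229339 + (-378 + 426)/(-188565)) - 302369)/(-330990 + 71364) = ((229700*(1/229339) + 48*(-1/188565)) - 302369)/(-259626) = ((229700/229339 - 16/62855) - 302369)*(-1/259626) = (14434124076/14415102845 - 302369)*(-1/259626) = -4358665798015729/14415102845*(-1/259626) = 4358665798015729/3742535491235970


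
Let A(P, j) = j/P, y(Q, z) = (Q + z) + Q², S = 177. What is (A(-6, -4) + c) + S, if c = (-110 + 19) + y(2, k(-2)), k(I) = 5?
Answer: 293/3 ≈ 97.667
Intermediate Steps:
y(Q, z) = Q + z + Q²
c = -80 (c = (-110 + 19) + (2 + 5 + 2²) = -91 + (2 + 5 + 4) = -91 + 11 = -80)
(A(-6, -4) + c) + S = (-4/(-6) - 80) + 177 = (-4*(-⅙) - 80) + 177 = (⅔ - 80) + 177 = -238/3 + 177 = 293/3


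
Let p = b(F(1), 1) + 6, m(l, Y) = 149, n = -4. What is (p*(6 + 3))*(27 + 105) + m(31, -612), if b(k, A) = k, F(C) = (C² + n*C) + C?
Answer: 4901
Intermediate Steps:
F(C) = C² - 3*C (F(C) = (C² - 4*C) + C = C² - 3*C)
p = 4 (p = 1*(-3 + 1) + 6 = 1*(-2) + 6 = -2 + 6 = 4)
(p*(6 + 3))*(27 + 105) + m(31, -612) = (4*(6 + 3))*(27 + 105) + 149 = (4*9)*132 + 149 = 36*132 + 149 = 4752 + 149 = 4901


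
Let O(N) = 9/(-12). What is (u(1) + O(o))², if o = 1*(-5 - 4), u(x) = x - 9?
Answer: 1225/16 ≈ 76.563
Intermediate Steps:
u(x) = -9 + x
o = -9 (o = 1*(-9) = -9)
O(N) = -¾ (O(N) = 9*(-1/12) = -¾)
(u(1) + O(o))² = ((-9 + 1) - ¾)² = (-8 - ¾)² = (-35/4)² = 1225/16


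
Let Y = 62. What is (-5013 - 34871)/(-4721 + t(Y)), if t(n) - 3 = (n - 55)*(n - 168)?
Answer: 767/105 ≈ 7.3048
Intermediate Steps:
t(n) = 3 + (-168 + n)*(-55 + n) (t(n) = 3 + (n - 55)*(n - 168) = 3 + (-55 + n)*(-168 + n) = 3 + (-168 + n)*(-55 + n))
(-5013 - 34871)/(-4721 + t(Y)) = (-5013 - 34871)/(-4721 + (9243 + 62² - 223*62)) = -39884/(-4721 + (9243 + 3844 - 13826)) = -39884/(-4721 - 739) = -39884/(-5460) = -39884*(-1/5460) = 767/105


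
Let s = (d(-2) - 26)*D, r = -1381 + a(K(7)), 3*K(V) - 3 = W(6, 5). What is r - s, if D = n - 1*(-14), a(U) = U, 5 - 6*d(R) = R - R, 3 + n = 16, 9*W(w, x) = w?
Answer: -12605/18 ≈ -700.28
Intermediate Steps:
W(w, x) = w/9
n = 13 (n = -3 + 16 = 13)
d(R) = ⅚ (d(R) = ⅚ - (R - R)/6 = ⅚ - ⅙*0 = ⅚ + 0 = ⅚)
K(V) = 11/9 (K(V) = 1 + ((⅑)*6)/3 = 1 + (⅓)*(⅔) = 1 + 2/9 = 11/9)
D = 27 (D = 13 - 1*(-14) = 13 + 14 = 27)
r = -12418/9 (r = -1381 + 11/9 = -12418/9 ≈ -1379.8)
s = -1359/2 (s = (⅚ - 26)*27 = -151/6*27 = -1359/2 ≈ -679.50)
r - s = -12418/9 - 1*(-1359/2) = -12418/9 + 1359/2 = -12605/18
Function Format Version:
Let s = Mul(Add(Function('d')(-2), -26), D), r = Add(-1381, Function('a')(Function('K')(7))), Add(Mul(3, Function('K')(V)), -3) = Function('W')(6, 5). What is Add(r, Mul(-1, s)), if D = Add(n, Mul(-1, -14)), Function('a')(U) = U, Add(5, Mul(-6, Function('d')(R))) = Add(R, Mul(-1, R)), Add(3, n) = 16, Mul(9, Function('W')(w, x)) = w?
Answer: Rational(-12605, 18) ≈ -700.28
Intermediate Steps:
Function('W')(w, x) = Mul(Rational(1, 9), w)
n = 13 (n = Add(-3, 16) = 13)
Function('d')(R) = Rational(5, 6) (Function('d')(R) = Add(Rational(5, 6), Mul(Rational(-1, 6), Add(R, Mul(-1, R)))) = Add(Rational(5, 6), Mul(Rational(-1, 6), 0)) = Add(Rational(5, 6), 0) = Rational(5, 6))
Function('K')(V) = Rational(11, 9) (Function('K')(V) = Add(1, Mul(Rational(1, 3), Mul(Rational(1, 9), 6))) = Add(1, Mul(Rational(1, 3), Rational(2, 3))) = Add(1, Rational(2, 9)) = Rational(11, 9))
D = 27 (D = Add(13, Mul(-1, -14)) = Add(13, 14) = 27)
r = Rational(-12418, 9) (r = Add(-1381, Rational(11, 9)) = Rational(-12418, 9) ≈ -1379.8)
s = Rational(-1359, 2) (s = Mul(Add(Rational(5, 6), -26), 27) = Mul(Rational(-151, 6), 27) = Rational(-1359, 2) ≈ -679.50)
Add(r, Mul(-1, s)) = Add(Rational(-12418, 9), Mul(-1, Rational(-1359, 2))) = Add(Rational(-12418, 9), Rational(1359, 2)) = Rational(-12605, 18)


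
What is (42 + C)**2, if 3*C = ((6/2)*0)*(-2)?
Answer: 1764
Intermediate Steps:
C = 0 (C = (((6/2)*0)*(-2))/3 = (((6*(1/2))*0)*(-2))/3 = ((3*0)*(-2))/3 = (0*(-2))/3 = (1/3)*0 = 0)
(42 + C)**2 = (42 + 0)**2 = 42**2 = 1764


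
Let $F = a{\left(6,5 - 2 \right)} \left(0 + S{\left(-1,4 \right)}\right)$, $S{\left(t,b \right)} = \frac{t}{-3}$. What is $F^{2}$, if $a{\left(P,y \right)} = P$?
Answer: $4$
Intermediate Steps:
$S{\left(t,b \right)} = - \frac{t}{3}$ ($S{\left(t,b \right)} = t \left(- \frac{1}{3}\right) = - \frac{t}{3}$)
$F = 2$ ($F = 6 \left(0 - - \frac{1}{3}\right) = 6 \left(0 + \frac{1}{3}\right) = 6 \cdot \frac{1}{3} = 2$)
$F^{2} = 2^{2} = 4$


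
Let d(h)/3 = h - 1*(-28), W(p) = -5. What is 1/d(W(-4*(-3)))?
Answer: 1/69 ≈ 0.014493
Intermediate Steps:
d(h) = 84 + 3*h (d(h) = 3*(h - 1*(-28)) = 3*(h + 28) = 3*(28 + h) = 84 + 3*h)
1/d(W(-4*(-3))) = 1/(84 + 3*(-5)) = 1/(84 - 15) = 1/69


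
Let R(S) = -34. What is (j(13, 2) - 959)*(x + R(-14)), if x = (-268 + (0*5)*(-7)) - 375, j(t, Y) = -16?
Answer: 660075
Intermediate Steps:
x = -643 (x = (-268 + 0*(-7)) - 375 = (-268 + 0) - 375 = -268 - 375 = -643)
(j(13, 2) - 959)*(x + R(-14)) = (-16 - 959)*(-643 - 34) = -975*(-677) = 660075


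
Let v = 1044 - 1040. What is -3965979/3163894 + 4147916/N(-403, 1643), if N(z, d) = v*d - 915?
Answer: 13101131001701/17898148358 ≈ 731.98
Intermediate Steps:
v = 4
N(z, d) = -915 + 4*d (N(z, d) = 4*d - 915 = -915 + 4*d)
-3965979/3163894 + 4147916/N(-403, 1643) = -3965979/3163894 + 4147916/(-915 + 4*1643) = -3965979*1/3163894 + 4147916/(-915 + 6572) = -3965979/3163894 + 4147916/5657 = 13101131001701/17898148358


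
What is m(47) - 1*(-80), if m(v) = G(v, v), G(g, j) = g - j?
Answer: 80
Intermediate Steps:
m(v) = 0 (m(v) = v - v = 0)
m(47) - 1*(-80) = 0 - 1*(-80) = 0 + 80 = 80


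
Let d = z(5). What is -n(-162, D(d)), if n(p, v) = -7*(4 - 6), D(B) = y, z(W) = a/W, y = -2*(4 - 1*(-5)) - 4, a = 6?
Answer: -14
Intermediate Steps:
y = -22 (y = -2*(4 + 5) - 4 = -2*9 - 4 = -18 - 4 = -22)
z(W) = 6/W
d = 6/5 ≈ 1.2000
D(B) = -22
n(p, v) = 14 (n(p, v) = -7*(-2) = 14)
-n(-162, D(d)) = -1*14 = -14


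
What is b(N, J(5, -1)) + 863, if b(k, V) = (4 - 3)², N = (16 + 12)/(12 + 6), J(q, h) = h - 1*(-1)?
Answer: 864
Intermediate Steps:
J(q, h) = 1 + h (J(q, h) = h + 1 = 1 + h)
N = 14/9 (N = 28/18 = 28*(1/18) = 14/9 ≈ 1.5556)
b(k, V) = 1 (b(k, V) = 1² = 1)
b(N, J(5, -1)) + 863 = 1 + 863 = 864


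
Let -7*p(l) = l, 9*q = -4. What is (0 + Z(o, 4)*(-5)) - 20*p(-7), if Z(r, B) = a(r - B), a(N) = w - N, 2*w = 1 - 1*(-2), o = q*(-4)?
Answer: -695/18 ≈ -38.611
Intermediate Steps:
q = -4/9 (q = (1/9)*(-4) = -4/9 ≈ -0.44444)
o = 16/9 (o = -4/9*(-4) = 16/9 ≈ 1.7778)
p(l) = -l/7
w = 3/2 (w = (1 - 1*(-2))/2 = (1 + 2)/2 = (1/2)*3 = 3/2 ≈ 1.5000)
a(N) = 3/2 - N
Z(r, B) = 3/2 + B - r (Z(r, B) = 3/2 - (r - B) = 3/2 + (B - r) = 3/2 + B - r)
(0 + Z(o, 4)*(-5)) - 20*p(-7) = (0 + (3/2 + 4 - 1*16/9)*(-5)) - (-20)*(-7)/7 = (0 + (3/2 + 4 - 16/9)*(-5)) - 20*1 = (0 + (67/18)*(-5)) - 20 = (0 - 335/18) - 20 = -335/18 - 20 = -695/18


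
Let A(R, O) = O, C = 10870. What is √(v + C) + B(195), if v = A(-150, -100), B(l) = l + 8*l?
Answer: 1755 + √10770 ≈ 1858.8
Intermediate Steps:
B(l) = 9*l
v = -100
√(v + C) + B(195) = √(-100 + 10870) + 9*195 = √10770 + 1755 = 1755 + √10770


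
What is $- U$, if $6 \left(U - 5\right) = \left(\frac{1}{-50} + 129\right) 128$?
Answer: $- \frac{206743}{75} \approx -2756.6$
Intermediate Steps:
$U = \frac{206743}{75}$ ($U = 5 + \frac{\left(\frac{1}{-50} + 129\right) 128}{6} = 5 + \frac{\left(- \frac{1}{50} + 129\right) 128}{6} = 5 + \frac{\frac{6449}{50} \cdot 128}{6} = 5 + \frac{1}{6} \cdot \frac{412736}{25} = 5 + \frac{206368}{75} = \frac{206743}{75} \approx 2756.6$)
$- U = \left(-1\right) \frac{206743}{75} = - \frac{206743}{75}$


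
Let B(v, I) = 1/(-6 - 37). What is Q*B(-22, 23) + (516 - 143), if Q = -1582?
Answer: 17621/43 ≈ 409.79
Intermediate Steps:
B(v, I) = -1/43 (B(v, I) = 1/(-43) = -1/43)
Q*B(-22, 23) + (516 - 143) = -1582*(-1/43) + (516 - 143) = 1582/43 + 373 = 17621/43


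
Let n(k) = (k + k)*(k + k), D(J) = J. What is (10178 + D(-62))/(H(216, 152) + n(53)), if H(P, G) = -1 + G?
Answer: 10116/11387 ≈ 0.88838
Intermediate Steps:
n(k) = 4*k² (n(k) = (2*k)*(2*k) = 4*k²)
(10178 + D(-62))/(H(216, 152) + n(53)) = (10178 - 62)/((-1 + 152) + 4*53²) = 10116/(151 + 4*2809) = 10116/(151 + 11236) = 10116/11387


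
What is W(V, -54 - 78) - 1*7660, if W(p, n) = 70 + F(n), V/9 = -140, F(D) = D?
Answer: -7722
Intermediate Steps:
V = -1260 (V = 9*(-140) = -1260)
W(p, n) = 70 + n
W(V, -54 - 78) - 1*7660 = (70 + (-54 - 78)) - 1*7660 = (70 - 132) - 7660 = -62 - 7660 = -7722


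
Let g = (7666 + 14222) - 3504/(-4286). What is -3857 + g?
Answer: 38642185/2143 ≈ 18032.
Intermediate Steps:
g = 46907736/2143 (g = 21888 - 3504*(-1/4286) = 21888 + 1752/2143 = 46907736/2143 ≈ 21889.)
-3857 + g = -3857 + 46907736/2143 = 38642185/2143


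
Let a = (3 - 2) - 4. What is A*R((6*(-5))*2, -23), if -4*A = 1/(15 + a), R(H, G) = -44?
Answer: 11/12 ≈ 0.91667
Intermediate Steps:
a = -3 (a = 1 - 4 = -3)
A = -1/48 (A = -1/(4*(15 - 3)) = -1/4/12 = -1/4*1/12 = -1/48 ≈ -0.020833)
A*R((6*(-5))*2, -23) = -1/48*(-44) = 11/12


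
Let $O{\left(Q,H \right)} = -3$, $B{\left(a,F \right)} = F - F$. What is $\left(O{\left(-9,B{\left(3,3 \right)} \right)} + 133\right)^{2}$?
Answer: $16900$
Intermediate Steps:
$B{\left(a,F \right)} = 0$
$\left(O{\left(-9,B{\left(3,3 \right)} \right)} + 133\right)^{2} = \left(-3 + 133\right)^{2} = 130^{2} = 16900$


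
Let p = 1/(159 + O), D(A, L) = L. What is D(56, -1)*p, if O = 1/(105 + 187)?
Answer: -292/46429 ≈ -0.0062892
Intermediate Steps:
O = 1/292 ≈ 0.0034247
p = 292/46429 (p = 1/(159 + 1/292) = 1/(46429/292) = 292/46429 ≈ 0.0062892)
D(56, -1)*p = -1*292/46429 = -292/46429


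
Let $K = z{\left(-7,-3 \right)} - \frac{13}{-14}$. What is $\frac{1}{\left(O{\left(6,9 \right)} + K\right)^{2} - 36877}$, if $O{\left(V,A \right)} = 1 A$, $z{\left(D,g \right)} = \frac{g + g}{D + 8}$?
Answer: $- \frac{196}{7224867} \approx -2.7129 \cdot 10^{-5}$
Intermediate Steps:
$z{\left(D,g \right)} = \frac{2 g}{8 + D}$
$K = - \frac{71}{14}$ ($K = 2 \left(-3\right) \frac{1}{8 - 7} - \frac{13}{-14} = 2 \left(-3\right) 1^{-1} - 13 \left(- \frac{1}{14}\right) = 2 \left(-3\right) 1 - - \frac{13}{14} = -6 + \frac{13}{14} = - \frac{71}{14} \approx -5.0714$)
$O{\left(V,A \right)} = A$
$\frac{1}{\left(O{\left(6,9 \right)} + K\right)^{2} - 36877} = \frac{1}{\left(9 - \frac{71}{14}\right)^{2} - 36877} = \frac{1}{\left(\frac{55}{14}\right)^{2} - 36877} = \frac{1}{\frac{3025}{196} - 36877} = \frac{1}{- \frac{7224867}{196}} = - \frac{196}{7224867}$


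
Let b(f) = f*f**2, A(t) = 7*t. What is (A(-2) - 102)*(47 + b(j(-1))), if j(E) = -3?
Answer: -2320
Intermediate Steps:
b(f) = f**3
(A(-2) - 102)*(47 + b(j(-1))) = (7*(-2) - 102)*(47 + (-3)**3) = (-14 - 102)*(47 - 27) = -116*20 = -2320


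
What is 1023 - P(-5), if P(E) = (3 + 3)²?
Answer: 987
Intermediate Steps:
P(E) = 36 (P(E) = 6² = 36)
1023 - P(-5) = 1023 - 1*36 = 1023 - 36 = 987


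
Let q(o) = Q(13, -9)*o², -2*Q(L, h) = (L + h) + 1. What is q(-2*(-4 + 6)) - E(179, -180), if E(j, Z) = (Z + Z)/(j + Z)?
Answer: -400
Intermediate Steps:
Q(L, h) = -½ - L/2 - h/2 (Q(L, h) = -((L + h) + 1)/2 = -(1 + L + h)/2 = -½ - L/2 - h/2)
E(j, Z) = 2*Z/(Z + j) (E(j, Z) = (2*Z)/(Z + j) = 2*Z/(Z + j))
q(o) = -5*o²/2 (q(o) = (-½ - ½*13 - ½*(-9))*o² = (-½ - 13/2 + 9/2)*o² = -5*o²/2)
q(-2*(-4 + 6)) - E(179, -180) = -5*4*(-4 + 6)²/2 - 2*(-180)/(-180 + 179) = -5*(-2*2)²/2 - 2*(-180)/(-1) = -5/2*(-4)² - 2*(-180)*(-1) = -5/2*16 - 1*360 = -40 - 360 = -400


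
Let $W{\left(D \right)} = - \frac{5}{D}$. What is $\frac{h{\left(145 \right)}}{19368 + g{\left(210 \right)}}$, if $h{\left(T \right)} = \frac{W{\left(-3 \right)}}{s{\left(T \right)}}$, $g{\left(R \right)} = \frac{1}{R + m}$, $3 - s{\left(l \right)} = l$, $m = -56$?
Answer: $- \frac{385}{635309349} \approx -6.06 \cdot 10^{-7}$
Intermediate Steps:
$s{\left(l \right)} = 3 - l$
$g{\left(R \right)} = \frac{1}{-56 + R}$ ($g{\left(R \right)} = \frac{1}{R - 56} = \frac{1}{-56 + R}$)
$h{\left(T \right)} = \frac{5}{3 \left(3 - T\right)}$ ($h{\left(T \right)} = \frac{\left(-5\right) \frac{1}{-3}}{3 - T} = \frac{\left(-5\right) \left(- \frac{1}{3}\right)}{3 - T} = \frac{5}{3 \left(3 - T\right)}$)
$\frac{h{\left(145 \right)}}{19368 + g{\left(210 \right)}} = \frac{\left(-5\right) \frac{1}{-9 + 3 \cdot 145}}{19368 + \frac{1}{-56 + 210}} = \frac{\left(-5\right) \frac{1}{-9 + 435}}{19368 + \frac{1}{154}} = \frac{\left(-5\right) \frac{1}{426}}{19368 + \frac{1}{154}} = \frac{\left(-5\right) \frac{1}{426}}{\frac{2982673}{154}} = \left(- \frac{5}{426}\right) \frac{154}{2982673} = - \frac{385}{635309349}$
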